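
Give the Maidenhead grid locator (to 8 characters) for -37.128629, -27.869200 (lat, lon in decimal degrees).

HF62bu59

Shift to the Maidenhead origin (180°W, 90°S): lon 152.13080, lat 52.87137.
Field (20°×10°, letters A–R): 152.13080/20 → 7 → H, 52.87137/10 → 5 → F; chars HF.
Square (2°×1°, digits 0–9): 12.13080/2 → 6, 2.87137/1 → 2; chars 62.
Subsquare (5′×2.5′, letters a–x): 0.13080/0.0833333 → 1 → b, 0.87137/0.0416667 → 20 → u; chars bu.
Extended square (30″×15″, digits 0–9): 0.04747/0.00833333 → 5, 0.03804/0.00416667 → 9; chars 59.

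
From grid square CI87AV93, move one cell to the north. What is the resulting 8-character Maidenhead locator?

CI87av94

Latitude extended square 3; +1 → 4.
The longitude characters are unchanged.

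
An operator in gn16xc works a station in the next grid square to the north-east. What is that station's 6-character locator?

GN26ad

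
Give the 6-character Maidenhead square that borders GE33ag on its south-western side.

Longitude subsquare a = 0; −1 → -1, wraps to 23 = x, carry into square.
Longitude square 3; −1 → 2.
Latitude subsquare g = 6; −1 → 5 = f.

GE23xf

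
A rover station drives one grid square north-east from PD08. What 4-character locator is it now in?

PD19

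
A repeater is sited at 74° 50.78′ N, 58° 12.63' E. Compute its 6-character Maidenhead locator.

LQ94cu

Shift to the Maidenhead origin (180°W, 90°S): lon 238.2105, lat 164.8463.
Field (20°×10°, letters A–R): 238.2105/20 → 11 → L, 164.8463/10 → 16 → Q; chars LQ.
Square (2°×1°, digits 0–9): 18.2105/2 → 9, 4.8463/1 → 4; chars 94.
Subsquare (5′×2.5′, letters a–x): 0.2105/0.0833333 → 2 → c, 0.8463/0.0416667 → 20 → u; chars cu.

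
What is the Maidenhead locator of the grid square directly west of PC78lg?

PC78kg

Longitude subsquare l = 11; −1 → 10 = k.
The latitude characters are unchanged.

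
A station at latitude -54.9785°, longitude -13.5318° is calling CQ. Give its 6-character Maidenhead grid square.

ID35fa

Offset from 180°W / 90°S: lon 166.4682°, lat 35.0215°.
Field (20°×10°, letters A–R): 166.4682/20 → 8 → I, 35.0215/10 → 3 → D; chars ID.
Square (2°×1°, digits 0–9): 6.4682/2 → 3, 5.0215/1 → 5; chars 35.
Subsquare (5′×2.5′, letters a–x): 0.4682/0.0833333 → 5 → f, 0.0215/0.0416667 → 0 → a; chars fa.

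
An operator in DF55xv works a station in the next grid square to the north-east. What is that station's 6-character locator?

Longitude subsquare x = 23; +1 → 24, wraps to 0 = a, carry into square.
Longitude square 5; +1 → 6.
Latitude subsquare v = 21; +1 → 22 = w.

DF65aw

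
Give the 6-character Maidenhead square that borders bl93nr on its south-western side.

BL93mq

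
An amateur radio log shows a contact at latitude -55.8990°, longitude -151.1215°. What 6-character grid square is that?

Shift to the Maidenhead origin (180°W, 90°S): lon 28.8785, lat 34.1010.
Field: lon ⌊28.8785/20⌋ = 1 → B; lat ⌊34.1010/10⌋ = 3 → D.
Square: lon ⌊8.8785/2⌋ = 4; lat ⌊4.1010/1⌋ = 4.
Subsquare: lon ⌊0.8785/0.0833333⌋ = 10 → k; lat ⌊0.1010/0.0416667⌋ = 2 → c.

BD44kc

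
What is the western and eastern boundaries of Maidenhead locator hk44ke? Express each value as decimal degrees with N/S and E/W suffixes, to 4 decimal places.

31.1667° W, 31.0833° W

Field H=7, K=10: +7·20° lon, +10·10° lat → SW at lon -40°, lat 10°.
Square 4, 4: +4·2° lon, +4·1° lat → SW at lon -32°, lat 14°.
Subsquare k=10, e=4: +10·0.0833333° lon, +4·0.0416667° lat → SW at lon -31.1667°, lat 14.1667°.
Cell spans 0.0833333° lon × 0.0416667° lat.
west 31.1667° W, east 31.0833° W.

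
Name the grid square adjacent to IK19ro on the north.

Latitude subsquare o = 14; +1 → 15 = p.
The longitude characters are unchanged.

IK19rp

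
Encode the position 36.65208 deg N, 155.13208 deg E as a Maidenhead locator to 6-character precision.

Offset from 180°W / 90°S: lon 335.1321°, lat 126.6521°.
Field: lon ⌊335.1321/20⌋ = 16 → Q; lat ⌊126.6521/10⌋ = 12 → M.
Square: lon ⌊15.1321/2⌋ = 7; lat ⌊6.6521/1⌋ = 6.
Subsquare: lon ⌊1.1321/0.0833333⌋ = 13 → n; lat ⌊0.6521/0.0416667⌋ = 15 → p.

QM76np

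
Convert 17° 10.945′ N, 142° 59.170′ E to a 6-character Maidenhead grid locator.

QK17le

Offset from 180°W / 90°S: lon 322.9862°, lat 107.1824°.
Field (20°×10°, letters A–R): lon ⌊322.9862/20⌋ = 16 → Q; lat ⌊107.1824/10⌋ = 10 → K.
Square (2°×1°, digits 0–9): lon ⌊2.9862/2⌋ = 1; lat ⌊7.1824/1⌋ = 7.
Subsquare (5′×2.5′, letters a–x): lon ⌊0.9862/0.0833333⌋ = 11 → l; lat ⌊0.1824/0.0416667⌋ = 4 → e.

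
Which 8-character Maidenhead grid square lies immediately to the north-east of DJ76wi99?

Longitude extended square 9; +1 → 10, wraps to 0, carry into subsquare.
Longitude subsquare w = 22; +1 → 23 = x.
Latitude extended square 9; +1 → 10, wraps to 0, carry into subsquare.
Latitude subsquare i = 8; +1 → 9 = j.

DJ76xj00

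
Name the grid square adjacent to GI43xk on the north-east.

GI53al

Longitude subsquare x = 23; +1 → 24, wraps to 0 = a, carry into square.
Longitude square 4; +1 → 5.
Latitude subsquare k = 10; +1 → 11 = l.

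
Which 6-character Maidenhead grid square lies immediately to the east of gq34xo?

GQ44ao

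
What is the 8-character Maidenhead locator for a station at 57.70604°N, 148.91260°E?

QO47kq99

Offset from 180°W / 90°S: lon 328.91260°, lat 147.70604°.
Field: lon ⌊328.91260/20⌋ = 16 → Q; lat ⌊147.70604/10⌋ = 14 → O.
Square: lon ⌊8.91260/2⌋ = 4; lat ⌊7.70604/1⌋ = 7.
Subsquare: lon ⌊0.91260/0.0833333⌋ = 10 → k; lat ⌊0.70604/0.0416667⌋ = 16 → q.
Extended square: lon ⌊0.07927/0.00833333⌋ = 9; lat ⌊0.03937/0.00416667⌋ = 9.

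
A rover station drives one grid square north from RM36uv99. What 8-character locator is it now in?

RM36uw90

Latitude extended square 9; +1 → 10, wraps to 0, carry into subsquare.
Latitude subsquare v = 21; +1 → 22 = w.
The longitude characters are unchanged.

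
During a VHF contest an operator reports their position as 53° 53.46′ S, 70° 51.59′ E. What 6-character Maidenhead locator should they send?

Offset from 180°W / 90°S: lon 250.8598°, lat 36.1090°.
Field (20°×10°, letters A–R): lon ⌊250.8598/20⌋ = 12 → M; lat ⌊36.1090/10⌋ = 3 → D.
Square (2°×1°, digits 0–9): lon ⌊10.8598/2⌋ = 5; lat ⌊6.1090/1⌋ = 6.
Subsquare (5′×2.5′, letters a–x): lon ⌊0.8598/0.0833333⌋ = 10 → k; lat ⌊0.1090/0.0416667⌋ = 2 → c.

MD56kc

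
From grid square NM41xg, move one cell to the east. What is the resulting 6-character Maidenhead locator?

NM51ag

Longitude subsquare x = 23; +1 → 24, wraps to 0 = a, carry into square.
Longitude square 4; +1 → 5.
The latitude characters are unchanged.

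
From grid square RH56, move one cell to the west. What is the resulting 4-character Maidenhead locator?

Longitude square 5; −1 → 4.
The latitude characters are unchanged.

RH46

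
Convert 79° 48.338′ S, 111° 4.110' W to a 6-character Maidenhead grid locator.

DB40le

Shift to the Maidenhead origin (180°W, 90°S): lon 68.9315, lat 10.1944.
Field: lon ⌊68.9315/20⌋ = 3 → D; lat ⌊10.1944/10⌋ = 1 → B.
Square: lon ⌊8.9315/2⌋ = 4; lat ⌊0.1944/1⌋ = 0.
Subsquare: lon ⌊0.9315/0.0833333⌋ = 11 → l; lat ⌊0.1944/0.0416667⌋ = 4 → e.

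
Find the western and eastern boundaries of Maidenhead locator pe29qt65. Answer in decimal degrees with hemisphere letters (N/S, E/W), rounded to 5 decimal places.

Field P=15, E=4: +15·20° lon, +4·10° lat → SW at lon 120°, lat -50°.
Square 2, 9: +2·2° lon, +9·1° lat → SW at lon 124°, lat -41°.
Subsquare q=16, t=19: +16·0.0833333° lon, +19·0.0416667° lat → SW at lon 125.333°, lat -40.2083°.
Extended square 6, 5: +6·0.00833333° lon, +5·0.00416667° lat → SW at lon 125.383°, lat -40.1875°.
Cell spans 0.00833333° lon × 0.00416667° lat.
west 125.38333° E, east 125.39167° E.

125.38333° E, 125.39167° E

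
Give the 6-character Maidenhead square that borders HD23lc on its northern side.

Latitude subsquare c = 2; +1 → 3 = d.
The longitude characters are unchanged.

HD23ld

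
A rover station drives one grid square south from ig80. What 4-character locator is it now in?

IF89

Latitude square 0; −1 → -1, wraps to 9, carry into field.
Latitude field G = 6; −1 → 5 = F.
The longitude characters are unchanged.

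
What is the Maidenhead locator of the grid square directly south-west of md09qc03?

Longitude extended square 0; −1 → -1, wraps to 9, carry into subsquare.
Longitude subsquare q = 16; −1 → 15 = p.
Latitude extended square 3; −1 → 2.

MD09pc92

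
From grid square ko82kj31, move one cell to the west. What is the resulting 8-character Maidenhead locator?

Longitude extended square 3; −1 → 2.
The latitude characters are unchanged.

KO82kj21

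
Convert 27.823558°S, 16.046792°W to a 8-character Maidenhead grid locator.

Shift to the Maidenhead origin (180°W, 90°S): lon 163.95321, lat 62.17644.
Field: lon ⌊163.95321/20⌋ = 8 → I; lat ⌊62.17644/10⌋ = 6 → G.
Square: lon ⌊3.95321/2⌋ = 1; lat ⌊2.17644/1⌋ = 2.
Subsquare: lon ⌊1.95321/0.0833333⌋ = 23 → x; lat ⌊0.17644/0.0416667⌋ = 4 → e.
Extended square: lon ⌊0.03654/0.00833333⌋ = 4; lat ⌊0.00978/0.00416667⌋ = 2.

IG12xe42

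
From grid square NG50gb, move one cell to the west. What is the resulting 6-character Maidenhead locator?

NG50fb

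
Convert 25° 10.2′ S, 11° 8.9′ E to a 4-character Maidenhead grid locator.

Shift to the Maidenhead origin (180°W, 90°S): lon 191.15, lat 64.83.
Field: lon ⌊191.15/20⌋ = 9 → J; lat ⌊64.83/10⌋ = 6 → G.
Square: lon ⌊11.15/2⌋ = 5; lat ⌊4.83/1⌋ = 4.

JG54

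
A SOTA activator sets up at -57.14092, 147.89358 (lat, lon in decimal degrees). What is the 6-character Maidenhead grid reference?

Add 180° to longitude and 90° to latitude: 327.8936, 32.8591.
Field (20°×10°, letters A–R): lon ⌊327.8936/20⌋ = 16 → Q; lat ⌊32.8591/10⌋ = 3 → D.
Square (2°×1°, digits 0–9): lon ⌊7.8936/2⌋ = 3; lat ⌊2.8591/1⌋ = 2.
Subsquare (5′×2.5′, letters a–x): lon ⌊1.8936/0.0833333⌋ = 22 → w; lat ⌊0.8591/0.0416667⌋ = 20 → u.

QD32wu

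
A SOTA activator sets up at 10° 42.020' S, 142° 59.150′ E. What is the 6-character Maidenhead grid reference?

QH19lh

Offset from 180°W / 90°S: lon 322.9858°, lat 79.2997°.
Field (20°×10°, letters A–R): lon ⌊322.9858/20⌋ = 16 → Q; lat ⌊79.2997/10⌋ = 7 → H.
Square (2°×1°, digits 0–9): lon ⌊2.9858/2⌋ = 1; lat ⌊9.2997/1⌋ = 9.
Subsquare (5′×2.5′, letters a–x): lon ⌊0.9858/0.0833333⌋ = 11 → l; lat ⌊0.2997/0.0416667⌋ = 7 → h.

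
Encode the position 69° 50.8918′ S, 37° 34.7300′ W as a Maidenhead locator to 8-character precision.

Shift to the Maidenhead origin (180°W, 90°S): lon 142.42117, lat 20.15180.
Field (20°×10°, letters A–R): 142.42117/20 → 7 → H, 20.15180/10 → 2 → C; chars HC.
Square (2°×1°, digits 0–9): 2.42117/2 → 1, 0.15180/1 → 0; chars 10.
Subsquare (5′×2.5′, letters a–x): 0.42117/0.0833333 → 5 → f, 0.15180/0.0416667 → 3 → d; chars fd.
Extended square (30″×15″, digits 0–9): 0.00450/0.00833333 → 0, 0.02680/0.00416667 → 6; chars 06.

HC10fd06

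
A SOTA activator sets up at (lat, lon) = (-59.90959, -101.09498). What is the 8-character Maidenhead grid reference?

DD90kc81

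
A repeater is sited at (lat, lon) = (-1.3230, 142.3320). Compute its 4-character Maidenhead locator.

QI18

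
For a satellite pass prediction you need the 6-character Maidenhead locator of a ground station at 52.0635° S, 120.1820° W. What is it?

CD97vw

Offset from 180°W / 90°S: lon 59.8180°, lat 37.9365°.
Field (20°×10°, letters A–R): lon ⌊59.8180/20⌋ = 2 → C; lat ⌊37.9365/10⌋ = 3 → D.
Square (2°×1°, digits 0–9): lon ⌊19.8180/2⌋ = 9; lat ⌊7.9365/1⌋ = 7.
Subsquare (5′×2.5′, letters a–x): lon ⌊1.8180/0.0833333⌋ = 21 → v; lat ⌊0.9365/0.0416667⌋ = 22 → w.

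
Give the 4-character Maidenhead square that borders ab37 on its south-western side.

AB26

Longitude square 3; −1 → 2.
Latitude square 7; −1 → 6.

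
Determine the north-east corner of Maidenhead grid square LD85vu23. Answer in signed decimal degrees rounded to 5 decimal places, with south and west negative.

-54.15000, 57.77500

Field L=11, D=3: +11·20° lon, +3·10° lat → SW at lon 40°, lat -60°.
Square 8, 5: +8·2° lon, +5·1° lat → SW at lon 56°, lat -55°.
Subsquare v=21, u=20: +21·0.0833333° lon, +20·0.0416667° lat → SW at lon 57.75°, lat -54.1667°.
Extended square 2, 3: +2·0.00833333° lon, +3·0.00416667° lat → SW at lon 57.7667°, lat -54.1542°.
Cell spans 0.00833333° lon × 0.00416667° lat. NE corner is SW corner plus one full cell.
latitude -54.15000, longitude 57.77500.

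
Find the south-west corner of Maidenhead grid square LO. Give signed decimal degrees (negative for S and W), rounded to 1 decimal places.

Field L=11, O=14: +11·20° lon, +14·10° lat → SW at lon 40°, lat 50°.
latitude 50.0, longitude 40.0.

50.0, 40.0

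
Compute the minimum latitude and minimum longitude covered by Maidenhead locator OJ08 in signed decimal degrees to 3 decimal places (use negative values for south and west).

8.000, 100.000

Field O=14, J=9: +14·20° lon, +9·10° lat → SW at lon 100°, lat 0°.
Square 0, 8: +0·2° lon, +8·1° lat → SW at lon 100°, lat 8°.
latitude 8.000, longitude 100.000.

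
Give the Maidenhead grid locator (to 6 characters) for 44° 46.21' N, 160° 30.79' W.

AN94rs

Shift to the Maidenhead origin (180°W, 90°S): lon 19.4868, lat 134.7702.
Field: lon ⌊19.4868/20⌋ = 0 → A; lat ⌊134.7702/10⌋ = 13 → N.
Square: lon ⌊19.4868/2⌋ = 9; lat ⌊4.7702/1⌋ = 4.
Subsquare: lon ⌊1.4868/0.0833333⌋ = 17 → r; lat ⌊0.7702/0.0416667⌋ = 18 → s.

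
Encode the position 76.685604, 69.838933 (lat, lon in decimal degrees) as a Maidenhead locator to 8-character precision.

MQ46wq04

Offset from 180°W / 90°S: lon 249.83893°, lat 166.68560°.
Field (20°×10°, letters A–R): lon ⌊249.83893/20⌋ = 12 → M; lat ⌊166.68560/10⌋ = 16 → Q.
Square (2°×1°, digits 0–9): lon ⌊9.83893/2⌋ = 4; lat ⌊6.68560/1⌋ = 6.
Subsquare (5′×2.5′, letters a–x): lon ⌊1.83893/0.0833333⌋ = 22 → w; lat ⌊0.68560/0.0416667⌋ = 16 → q.
Extended square (30″×15″, digits 0–9): lon ⌊0.00560/0.00833333⌋ = 0; lat ⌊0.01894/0.00416667⌋ = 4.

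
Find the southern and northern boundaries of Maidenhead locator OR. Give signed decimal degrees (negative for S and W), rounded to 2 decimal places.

80.00, 90.00

Field O=14, R=17: +14·20° lon, +17·10° lat → SW at lon 100°, lat 80°.
Cell spans 20° lon × 10° lat.
south 80.00, north 90.00.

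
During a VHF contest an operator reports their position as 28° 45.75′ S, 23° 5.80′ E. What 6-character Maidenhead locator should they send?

KG11nf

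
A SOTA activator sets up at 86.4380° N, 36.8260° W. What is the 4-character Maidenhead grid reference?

HR16

Add 180° to longitude and 90° to latitude: 143.17, 176.44.
Field: 143.17/20 → 7 → H, 176.44/10 → 17 → R; chars HR.
Square: 3.17/2 → 1, 6.44/1 → 6; chars 16.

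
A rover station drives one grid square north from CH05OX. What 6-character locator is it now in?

Latitude subsquare x = 23; +1 → 24, wraps to 0 = a, carry into square.
Latitude square 5; +1 → 6.
The longitude characters are unchanged.

CH06oa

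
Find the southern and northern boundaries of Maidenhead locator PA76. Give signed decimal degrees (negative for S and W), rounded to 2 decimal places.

Field P=15, A=0: +15·20° lon, +0·10° lat → SW at lon 120°, lat -90°.
Square 7, 6: +7·2° lon, +6·1° lat → SW at lon 134°, lat -84°.
Cell spans 2° lon × 1° lat.
south -84.00, north -83.00.

-84.00, -83.00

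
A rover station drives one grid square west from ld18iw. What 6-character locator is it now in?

Longitude subsquare i = 8; −1 → 7 = h.
The latitude characters are unchanged.

LD18hw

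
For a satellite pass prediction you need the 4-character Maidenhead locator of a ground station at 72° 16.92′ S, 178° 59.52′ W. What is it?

AB07

Shift to the Maidenhead origin (180°W, 90°S): lon 1.01, lat 17.72.
Field: lon ⌊1.01/20⌋ = 0 → A; lat ⌊17.72/10⌋ = 1 → B.
Square: lon ⌊1.01/2⌋ = 0; lat ⌊7.72/1⌋ = 7.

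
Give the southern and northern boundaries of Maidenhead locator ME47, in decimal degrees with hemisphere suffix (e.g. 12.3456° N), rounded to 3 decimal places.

Field M=12, E=4: +12·20° lon, +4·10° lat → SW at lon 60°, lat -50°.
Square 4, 7: +4·2° lon, +7·1° lat → SW at lon 68°, lat -43°.
Cell spans 2° lon × 1° lat.
south 43.000° S, north 42.000° S.

43.000° S, 42.000° S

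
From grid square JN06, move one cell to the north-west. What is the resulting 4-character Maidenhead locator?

IN97

Longitude square 0; −1 → -1, wraps to 9, carry into field.
Longitude field J = 9; −1 → 8 = I.
Latitude square 6; +1 → 7.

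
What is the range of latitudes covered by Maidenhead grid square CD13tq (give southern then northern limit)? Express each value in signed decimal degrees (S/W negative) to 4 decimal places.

-56.3333, -56.2917

Field C=2, D=3: +2·20° lon, +3·10° lat → SW at lon -140°, lat -60°.
Square 1, 3: +1·2° lon, +3·1° lat → SW at lon -138°, lat -57°.
Subsquare t=19, q=16: +19·0.0833333° lon, +16·0.0416667° lat → SW at lon -136.417°, lat -56.3333°.
Cell spans 0.0833333° lon × 0.0416667° lat.
south -56.3333, north -56.2917.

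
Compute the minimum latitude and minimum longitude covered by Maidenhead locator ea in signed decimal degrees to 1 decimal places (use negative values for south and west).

-90.0, -100.0

Field E=4, A=0: +4·20° lon, +0·10° lat → SW at lon -100°, lat -90°.
latitude -90.0, longitude -100.0.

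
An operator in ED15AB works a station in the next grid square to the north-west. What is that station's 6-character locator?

Longitude subsquare a = 0; −1 → -1, wraps to 23 = x, carry into square.
Longitude square 1; −1 → 0.
Latitude subsquare b = 1; +1 → 2 = c.

ED05xc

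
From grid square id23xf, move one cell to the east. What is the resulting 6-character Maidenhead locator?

ID33af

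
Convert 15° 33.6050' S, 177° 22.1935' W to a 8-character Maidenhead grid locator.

Offset from 180°W / 90°S: lon 2.63011°, lat 74.43992°.
Field (20°×10°, letters A–R): lon ⌊2.63011/20⌋ = 0 → A; lat ⌊74.43992/10⌋ = 7 → H.
Square (2°×1°, digits 0–9): lon ⌊2.63011/2⌋ = 1; lat ⌊4.43992/1⌋ = 4.
Subsquare (5′×2.5′, letters a–x): lon ⌊0.63011/0.0833333⌋ = 7 → h; lat ⌊0.43992/0.0416667⌋ = 10 → k.
Extended square (30″×15″, digits 0–9): lon ⌊0.04678/0.00833333⌋ = 5; lat ⌊0.02325/0.00416667⌋ = 5.

AH14hk55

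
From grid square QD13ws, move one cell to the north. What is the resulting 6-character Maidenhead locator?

QD13wt

Latitude subsquare s = 18; +1 → 19 = t.
The longitude characters are unchanged.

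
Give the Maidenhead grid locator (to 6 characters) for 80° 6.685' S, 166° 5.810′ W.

AA69wv

Offset from 180°W / 90°S: lon 13.9032°, lat 9.8886°.
Field: lon ⌊13.9032/20⌋ = 0 → A; lat ⌊9.8886/10⌋ = 0 → A.
Square: lon ⌊13.9032/2⌋ = 6; lat ⌊9.8886/1⌋ = 9.
Subsquare: lon ⌊1.9032/0.0833333⌋ = 22 → w; lat ⌊0.8886/0.0416667⌋ = 21 → v.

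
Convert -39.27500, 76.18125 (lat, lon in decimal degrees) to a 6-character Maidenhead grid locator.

MF80cr

Offset from 180°W / 90°S: lon 256.1812°, lat 50.7250°.
Field (20°×10°, letters A–R): 256.1812/20 → 12 → M, 50.7250/10 → 5 → F; chars MF.
Square (2°×1°, digits 0–9): 16.1812/2 → 8, 0.7250/1 → 0; chars 80.
Subsquare (5′×2.5′, letters a–x): 0.1812/0.0833333 → 2 → c, 0.7250/0.0416667 → 17 → r; chars cr.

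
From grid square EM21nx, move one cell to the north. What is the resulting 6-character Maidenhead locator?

EM22na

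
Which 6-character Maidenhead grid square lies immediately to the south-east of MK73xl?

MK83ak

Longitude subsquare x = 23; +1 → 24, wraps to 0 = a, carry into square.
Longitude square 7; +1 → 8.
Latitude subsquare l = 11; −1 → 10 = k.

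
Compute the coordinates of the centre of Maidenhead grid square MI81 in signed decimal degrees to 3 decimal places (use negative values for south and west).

Field M=12, I=8: +12·20° lon, +8·10° lat → SW at lon 60°, lat -10°.
Square 8, 1: +8·2° lon, +1·1° lat → SW at lon 76°, lat -9°.
Cell spans 2° lon × 1° lat. Centre is SW corner plus half of each.
latitude -8.500, longitude 77.000.

-8.500, 77.000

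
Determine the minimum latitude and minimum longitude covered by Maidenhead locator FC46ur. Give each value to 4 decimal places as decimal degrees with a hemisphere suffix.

63.2917° S, 70.3333° W

Field F=5, C=2: +5·20° lon, +2·10° lat → SW at lon -80°, lat -70°.
Square 4, 6: +4·2° lon, +6·1° lat → SW at lon -72°, lat -64°.
Subsquare u=20, r=17: +20·0.0833333° lon, +17·0.0416667° lat → SW at lon -70.3333°, lat -63.2917°.
latitude 63.2917° S, longitude 70.3333° W.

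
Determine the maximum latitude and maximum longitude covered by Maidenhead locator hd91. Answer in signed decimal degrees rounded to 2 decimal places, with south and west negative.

-58.00, -20.00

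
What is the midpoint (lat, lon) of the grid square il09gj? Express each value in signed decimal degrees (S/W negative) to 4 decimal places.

29.3958, -19.4583

Field I=8, L=11: +8·20° lon, +11·10° lat → SW at lon -20°, lat 20°.
Square 0, 9: +0·2° lon, +9·1° lat → SW at lon -20°, lat 29°.
Subsquare g=6, j=9: +6·0.0833333° lon, +9·0.0416667° lat → SW at lon -19.5°, lat 29.375°.
Cell spans 0.0833333° lon × 0.0416667° lat. Centre is SW corner plus half of each.
latitude 29.3958, longitude -19.4583.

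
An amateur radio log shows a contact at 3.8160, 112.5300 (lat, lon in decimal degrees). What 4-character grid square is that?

Add 180° to longitude and 90° to latitude: 292.53, 93.82.
Field: 292.53/20 → 14 → O, 93.82/10 → 9 → J; chars OJ.
Square: 12.53/2 → 6, 3.82/1 → 3; chars 63.

OJ63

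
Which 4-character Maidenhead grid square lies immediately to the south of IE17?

IE16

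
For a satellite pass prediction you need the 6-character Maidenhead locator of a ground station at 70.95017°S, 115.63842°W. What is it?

DB29eb

Offset from 180°W / 90°S: lon 64.3616°, lat 19.0498°.
Field: 64.3616/20 → 3 → D, 19.0498/10 → 1 → B; chars DB.
Square: 4.3616/2 → 2, 9.0498/1 → 9; chars 29.
Subsquare: 0.3616/0.0833333 → 4 → e, 0.0498/0.0416667 → 1 → b; chars eb.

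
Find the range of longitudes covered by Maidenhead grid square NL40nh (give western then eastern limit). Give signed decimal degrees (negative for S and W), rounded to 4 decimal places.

89.0833, 89.1667

Field N=13, L=11: +13·20° lon, +11·10° lat → SW at lon 80°, lat 20°.
Square 4, 0: +4·2° lon, +0·1° lat → SW at lon 88°, lat 20°.
Subsquare n=13, h=7: +13·0.0833333° lon, +7·0.0416667° lat → SW at lon 89.0833°, lat 20.2917°.
Cell spans 0.0833333° lon × 0.0416667° lat.
west 89.0833, east 89.1667.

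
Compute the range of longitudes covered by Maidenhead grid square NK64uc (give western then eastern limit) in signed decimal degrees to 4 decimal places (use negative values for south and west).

93.6667, 93.7500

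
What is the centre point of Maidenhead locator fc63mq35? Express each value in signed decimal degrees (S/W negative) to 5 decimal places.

Field F=5, C=2: +5·20° lon, +2·10° lat → SW at lon -80°, lat -70°.
Square 6, 3: +6·2° lon, +3·1° lat → SW at lon -68°, lat -67°.
Subsquare m=12, q=16: +12·0.0833333° lon, +16·0.0416667° lat → SW at lon -67°, lat -66.3333°.
Extended square 3, 5: +3·0.00833333° lon, +5·0.00416667° lat → SW at lon -66.975°, lat -66.3125°.
Cell spans 0.00833333° lon × 0.00416667° lat. Centre is SW corner plus half of each.
latitude -66.31042, longitude -66.97083.

-66.31042, -66.97083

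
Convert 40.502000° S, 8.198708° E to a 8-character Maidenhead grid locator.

Add 180° to longitude and 90° to latitude: 188.19871, 49.49800.
Field: 188.19871/20 → 9 → J, 49.49800/10 → 4 → E; chars JE.
Square: 8.19871/2 → 4, 9.49800/1 → 9; chars 49.
Subsquare: 0.19871/0.0833333 → 2 → c, 0.49800/0.0416667 → 11 → l; chars cl.
Extended square: 0.03204/0.00833333 → 3, 0.03967/0.00416667 → 9; chars 39.

JE49cl39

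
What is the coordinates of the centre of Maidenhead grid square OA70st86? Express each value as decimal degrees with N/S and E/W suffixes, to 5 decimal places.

Field O=14, A=0: +14·20° lon, +0·10° lat → SW at lon 100°, lat -90°.
Square 7, 0: +7·2° lon, +0·1° lat → SW at lon 114°, lat -90°.
Subsquare s=18, t=19: +18·0.0833333° lon, +19·0.0416667° lat → SW at lon 115.5°, lat -89.2083°.
Extended square 8, 6: +8·0.00833333° lon, +6·0.00416667° lat → SW at lon 115.567°, lat -89.1833°.
Cell spans 0.00833333° lon × 0.00416667° lat. Centre is SW corner plus half of each.
latitude 89.18125° S, longitude 115.57083° E.

89.18125° S, 115.57083° E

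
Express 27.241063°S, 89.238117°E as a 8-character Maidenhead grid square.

NG42os82

Add 180° to longitude and 90° to latitude: 269.23812, 62.75894.
Field (20°×10°, letters A–R): 269.23812/20 → 13 → N, 62.75894/10 → 6 → G; chars NG.
Square (2°×1°, digits 0–9): 9.23812/2 → 4, 2.75894/1 → 2; chars 42.
Subsquare (5′×2.5′, letters a–x): 1.23812/0.0833333 → 14 → o, 0.75894/0.0416667 → 18 → s; chars os.
Extended square (30″×15″, digits 0–9): 0.07145/0.00833333 → 8, 0.00894/0.00416667 → 2; chars 82.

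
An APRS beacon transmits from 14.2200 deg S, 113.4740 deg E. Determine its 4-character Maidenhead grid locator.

OH65

Shift to the Maidenhead origin (180°W, 90°S): lon 293.47, lat 75.78.
Field: 293.47/20 → 14 → O, 75.78/10 → 7 → H; chars OH.
Square: 13.47/2 → 6, 5.78/1 → 5; chars 65.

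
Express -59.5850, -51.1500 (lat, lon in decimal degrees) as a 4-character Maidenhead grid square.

GD40

Offset from 180°W / 90°S: lon 128.85°, lat 30.41°.
Field: lon ⌊128.85/20⌋ = 6 → G; lat ⌊30.41/10⌋ = 3 → D.
Square: lon ⌊8.85/2⌋ = 4; lat ⌊0.41/1⌋ = 0.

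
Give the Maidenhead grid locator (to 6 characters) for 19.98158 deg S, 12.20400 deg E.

JH60ca

Add 180° to longitude and 90° to latitude: 192.2040, 70.0184.
Field: 192.2040/20 → 9 → J, 70.0184/10 → 7 → H; chars JH.
Square: 12.2040/2 → 6, 0.0184/1 → 0; chars 60.
Subsquare: 0.2040/0.0833333 → 2 → c, 0.0184/0.0416667 → 0 → a; chars ca.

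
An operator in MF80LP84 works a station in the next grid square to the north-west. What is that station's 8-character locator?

Longitude extended square 8; −1 → 7.
Latitude extended square 4; +1 → 5.

MF80lp75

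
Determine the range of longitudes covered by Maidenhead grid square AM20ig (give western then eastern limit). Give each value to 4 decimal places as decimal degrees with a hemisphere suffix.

175.3333° W, 175.2500° W

Field A=0, M=12: +0·20° lon, +12·10° lat → SW at lon -180°, lat 30°.
Square 2, 0: +2·2° lon, +0·1° lat → SW at lon -176°, lat 30°.
Subsquare i=8, g=6: +8·0.0833333° lon, +6·0.0416667° lat → SW at lon -175.333°, lat 30.25°.
Cell spans 0.0833333° lon × 0.0416667° lat.
west 175.3333° W, east 175.2500° W.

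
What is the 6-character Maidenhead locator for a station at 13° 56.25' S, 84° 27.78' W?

EH76sb

Offset from 180°W / 90°S: lon 95.5370°, lat 76.0625°.
Field (20°×10°, letters A–R): 95.5370/20 → 4 → E, 76.0625/10 → 7 → H; chars EH.
Square (2°×1°, digits 0–9): 15.5370/2 → 7, 6.0625/1 → 6; chars 76.
Subsquare (5′×2.5′, letters a–x): 1.5370/0.0833333 → 18 → s, 0.0625/0.0416667 → 1 → b; chars sb.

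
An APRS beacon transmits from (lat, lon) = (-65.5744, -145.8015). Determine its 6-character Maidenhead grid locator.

BC74ck

Offset from 180°W / 90°S: lon 34.1985°, lat 24.4256°.
Field: 34.1985/20 → 1 → B, 24.4256/10 → 2 → C; chars BC.
Square: 14.1985/2 → 7, 4.4256/1 → 4; chars 74.
Subsquare: 0.1985/0.0833333 → 2 → c, 0.4256/0.0416667 → 10 → k; chars ck.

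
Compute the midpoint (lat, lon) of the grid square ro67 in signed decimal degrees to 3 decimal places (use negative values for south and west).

57.500, 173.000

Field R=17, O=14: +17·20° lon, +14·10° lat → SW at lon 160°, lat 50°.
Square 6, 7: +6·2° lon, +7·1° lat → SW at lon 172°, lat 57°.
Cell spans 2° lon × 1° lat. Centre is SW corner plus half of each.
latitude 57.500, longitude 173.000.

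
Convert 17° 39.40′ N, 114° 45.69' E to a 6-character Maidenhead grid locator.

OK77jp

Add 180° to longitude and 90° to latitude: 294.7615, 107.6567.
Field (20°×10°, letters A–R): lon ⌊294.7615/20⌋ = 14 → O; lat ⌊107.6567/10⌋ = 10 → K.
Square (2°×1°, digits 0–9): lon ⌊14.7615/2⌋ = 7; lat ⌊7.6567/1⌋ = 7.
Subsquare (5′×2.5′, letters a–x): lon ⌊0.7615/0.0833333⌋ = 9 → j; lat ⌊0.6567/0.0416667⌋ = 15 → p.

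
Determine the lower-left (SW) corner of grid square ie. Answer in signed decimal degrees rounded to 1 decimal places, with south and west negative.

-50.0, -20.0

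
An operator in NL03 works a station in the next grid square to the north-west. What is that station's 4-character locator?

ML94

Longitude square 0; −1 → -1, wraps to 9, carry into field.
Longitude field N = 13; −1 → 12 = M.
Latitude square 3; +1 → 4.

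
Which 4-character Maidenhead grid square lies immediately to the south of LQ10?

Latitude square 0; −1 → -1, wraps to 9, carry into field.
Latitude field Q = 16; −1 → 15 = P.
The longitude characters are unchanged.

LP19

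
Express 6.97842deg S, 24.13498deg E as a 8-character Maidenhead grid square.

Add 180° to longitude and 90° to latitude: 204.13498, 83.02158.
Field (20°×10°, letters A–R): lon ⌊204.13498/20⌋ = 10 → K; lat ⌊83.02158/10⌋ = 8 → I.
Square (2°×1°, digits 0–9): lon ⌊4.13498/2⌋ = 2; lat ⌊3.02158/1⌋ = 3.
Subsquare (5′×2.5′, letters a–x): lon ⌊0.13498/0.0833333⌋ = 1 → b; lat ⌊0.02158/0.0416667⌋ = 0 → a.
Extended square (30″×15″, digits 0–9): lon ⌊0.05165/0.00833333⌋ = 6; lat ⌊0.02158/0.00416667⌋ = 5.

KI23ba65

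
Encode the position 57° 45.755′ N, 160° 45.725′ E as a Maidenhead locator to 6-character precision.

Add 180° to longitude and 90° to latitude: 340.7621, 147.7626.
Field: 340.7621/20 → 17 → R, 147.7626/10 → 14 → O; chars RO.
Square: 0.7621/2 → 0, 7.7626/1 → 7; chars 07.
Subsquare: 0.7621/0.0833333 → 9 → j, 0.7626/0.0416667 → 18 → s; chars js.

RO07js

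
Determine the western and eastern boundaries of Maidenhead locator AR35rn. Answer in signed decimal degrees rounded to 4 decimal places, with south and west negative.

-172.5833, -172.5000

Field A=0, R=17: +0·20° lon, +17·10° lat → SW at lon -180°, lat 80°.
Square 3, 5: +3·2° lon, +5·1° lat → SW at lon -174°, lat 85°.
Subsquare r=17, n=13: +17·0.0833333° lon, +13·0.0416667° lat → SW at lon -172.583°, lat 85.5417°.
Cell spans 0.0833333° lon × 0.0416667° lat.
west -172.5833, east -172.5000.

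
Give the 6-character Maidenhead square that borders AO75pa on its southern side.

AO74px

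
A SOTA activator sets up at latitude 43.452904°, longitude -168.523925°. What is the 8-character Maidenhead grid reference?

AN53rk78

Offset from 180°W / 90°S: lon 11.47608°, lat 133.45290°.
Field (20°×10°, letters A–R): lon ⌊11.47608/20⌋ = 0 → A; lat ⌊133.45290/10⌋ = 13 → N.
Square (2°×1°, digits 0–9): lon ⌊11.47608/2⌋ = 5; lat ⌊3.45290/1⌋ = 3.
Subsquare (5′×2.5′, letters a–x): lon ⌊1.47608/0.0833333⌋ = 17 → r; lat ⌊0.45290/0.0416667⌋ = 10 → k.
Extended square (30″×15″, digits 0–9): lon ⌊0.05941/0.00833333⌋ = 7; lat ⌊0.03624/0.00416667⌋ = 8.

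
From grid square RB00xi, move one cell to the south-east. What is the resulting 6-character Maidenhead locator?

RB10ah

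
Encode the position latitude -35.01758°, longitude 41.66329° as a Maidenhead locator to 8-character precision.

Shift to the Maidenhead origin (180°W, 90°S): lon 221.66329, lat 54.98242.
Field: lon ⌊221.66329/20⌋ = 11 → L; lat ⌊54.98242/10⌋ = 5 → F.
Square: lon ⌊1.66329/2⌋ = 0; lat ⌊4.98242/1⌋ = 4.
Subsquare: lon ⌊1.66329/0.0833333⌋ = 19 → t; lat ⌊0.98242/0.0416667⌋ = 23 → x.
Extended square: lon ⌊0.07996/0.00833333⌋ = 9; lat ⌊0.02409/0.00416667⌋ = 5.

LF04tx95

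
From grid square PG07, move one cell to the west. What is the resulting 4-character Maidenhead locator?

OG97

Longitude square 0; −1 → -1, wraps to 9, carry into field.
Longitude field P = 15; −1 → 14 = O.
The latitude characters are unchanged.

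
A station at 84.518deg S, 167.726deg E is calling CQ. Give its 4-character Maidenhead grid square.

RA35

Shift to the Maidenhead origin (180°W, 90°S): lon 347.73, lat 5.48.
Field: 347.73/20 → 17 → R, 5.48/10 → 0 → A; chars RA.
Square: 7.73/2 → 3, 5.48/1 → 5; chars 35.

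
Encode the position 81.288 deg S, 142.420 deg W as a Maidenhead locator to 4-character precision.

BA88

Shift to the Maidenhead origin (180°W, 90°S): lon 37.58, lat 8.71.
Field: 37.58/20 → 1 → B, 8.71/10 → 0 → A; chars BA.
Square: 17.58/2 → 8, 8.71/1 → 8; chars 88.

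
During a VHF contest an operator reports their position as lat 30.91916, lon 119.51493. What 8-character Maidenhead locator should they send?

Offset from 180°W / 90°S: lon 299.51493°, lat 120.91916°.
Field (20°×10°, letters A–R): 299.51493/20 → 14 → O, 120.91916/10 → 12 → M; chars OM.
Square (2°×1°, digits 0–9): 19.51493/2 → 9, 0.91916/1 → 0; chars 90.
Subsquare (5′×2.5′, letters a–x): 1.51493/0.0833333 → 18 → s, 0.91916/0.0416667 → 22 → w; chars sw.
Extended square (30″×15″, digits 0–9): 0.01493/0.00833333 → 1, 0.00249/0.00416667 → 0; chars 10.

OM90sw10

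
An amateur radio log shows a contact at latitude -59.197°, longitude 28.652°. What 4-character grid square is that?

KD40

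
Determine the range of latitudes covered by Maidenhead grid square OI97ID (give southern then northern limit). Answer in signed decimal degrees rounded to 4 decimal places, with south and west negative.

-2.8750, -2.8333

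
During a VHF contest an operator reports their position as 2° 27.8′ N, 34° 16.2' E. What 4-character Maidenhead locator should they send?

Shift to the Maidenhead origin (180°W, 90°S): lon 214.27, lat 92.46.
Field: 214.27/20 → 10 → K, 92.46/10 → 9 → J; chars KJ.
Square: 14.27/2 → 7, 2.46/1 → 2; chars 72.

KJ72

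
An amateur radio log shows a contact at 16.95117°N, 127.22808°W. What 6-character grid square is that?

Add 180° to longitude and 90° to latitude: 52.7719, 106.9512.
Field: lon ⌊52.7719/20⌋ = 2 → C; lat ⌊106.9512/10⌋ = 10 → K.
Square: lon ⌊12.7719/2⌋ = 6; lat ⌊6.9512/1⌋ = 6.
Subsquare: lon ⌊0.7719/0.0833333⌋ = 9 → j; lat ⌊0.9512/0.0416667⌋ = 22 → w.

CK66jw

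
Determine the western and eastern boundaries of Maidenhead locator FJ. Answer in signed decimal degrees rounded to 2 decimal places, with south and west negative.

-80.00, -60.00

Field F=5, J=9: +5·20° lon, +9·10° lat → SW at lon -80°, lat 0°.
Cell spans 20° lon × 10° lat.
west -80.00, east -60.00.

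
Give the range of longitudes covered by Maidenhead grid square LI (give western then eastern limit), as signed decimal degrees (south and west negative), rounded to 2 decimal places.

40.00, 60.00

Field L=11, I=8: +11·20° lon, +8·10° lat → SW at lon 40°, lat -10°.
Cell spans 20° lon × 10° lat.
west 40.00, east 60.00.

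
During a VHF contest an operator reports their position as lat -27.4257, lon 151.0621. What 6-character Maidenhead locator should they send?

Shift to the Maidenhead origin (180°W, 90°S): lon 331.0621, lat 62.5743.
Field (20°×10°, letters A–R): 331.0621/20 → 16 → Q, 62.5743/10 → 6 → G; chars QG.
Square (2°×1°, digits 0–9): 11.0621/2 → 5, 2.5743/1 → 2; chars 52.
Subsquare (5′×2.5′, letters a–x): 1.0621/0.0833333 → 12 → m, 0.5743/0.0416667 → 13 → n; chars mn.

QG52mn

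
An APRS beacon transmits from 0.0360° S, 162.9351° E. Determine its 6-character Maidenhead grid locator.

RI19lx

Offset from 180°W / 90°S: lon 342.9351°, lat 89.9640°.
Field: 342.9351/20 → 17 → R, 89.9640/10 → 8 → I; chars RI.
Square: 2.9351/2 → 1, 9.9640/1 → 9; chars 19.
Subsquare: 0.9351/0.0833333 → 11 → l, 0.9640/0.0416667 → 23 → x; chars lx.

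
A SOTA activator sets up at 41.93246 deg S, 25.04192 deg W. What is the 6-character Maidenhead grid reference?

HE78lb

Shift to the Maidenhead origin (180°W, 90°S): lon 154.9581, lat 48.0675.
Field (20°×10°, letters A–R): lon ⌊154.9581/20⌋ = 7 → H; lat ⌊48.0675/10⌋ = 4 → E.
Square (2°×1°, digits 0–9): lon ⌊14.9581/2⌋ = 7; lat ⌊8.0675/1⌋ = 8.
Subsquare (5′×2.5′, letters a–x): lon ⌊0.9581/0.0833333⌋ = 11 → l; lat ⌊0.0675/0.0416667⌋ = 1 → b.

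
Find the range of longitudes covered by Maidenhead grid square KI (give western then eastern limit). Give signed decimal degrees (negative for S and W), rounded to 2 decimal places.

Field K=10, I=8: +10·20° lon, +8·10° lat → SW at lon 20°, lat -10°.
Cell spans 20° lon × 10° lat.
west 20.00, east 40.00.

20.00, 40.00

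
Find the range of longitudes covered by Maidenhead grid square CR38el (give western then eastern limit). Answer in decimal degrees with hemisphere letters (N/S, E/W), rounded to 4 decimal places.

133.6667° W, 133.5833° W

Field C=2, R=17: +2·20° lon, +17·10° lat → SW at lon -140°, lat 80°.
Square 3, 8: +3·2° lon, +8·1° lat → SW at lon -134°, lat 88°.
Subsquare e=4, l=11: +4·0.0833333° lon, +11·0.0416667° lat → SW at lon -133.667°, lat 88.4583°.
Cell spans 0.0833333° lon × 0.0416667° lat.
west 133.6667° W, east 133.5833° W.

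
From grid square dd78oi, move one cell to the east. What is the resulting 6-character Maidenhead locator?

DD78pi

Longitude subsquare o = 14; +1 → 15 = p.
The latitude characters are unchanged.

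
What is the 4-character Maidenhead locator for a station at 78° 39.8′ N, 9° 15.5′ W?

Shift to the Maidenhead origin (180°W, 90°S): lon 170.74, lat 168.66.
Field: lon ⌊170.74/20⌋ = 8 → I; lat ⌊168.66/10⌋ = 16 → Q.
Square: lon ⌊10.74/2⌋ = 5; lat ⌊8.66/1⌋ = 8.

IQ58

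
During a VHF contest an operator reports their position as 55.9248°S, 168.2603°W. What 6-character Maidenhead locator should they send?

AD54ub

Shift to the Maidenhead origin (180°W, 90°S): lon 11.7397, lat 34.0752.
Field (20°×10°, letters A–R): 11.7397/20 → 0 → A, 34.0752/10 → 3 → D; chars AD.
Square (2°×1°, digits 0–9): 11.7397/2 → 5, 4.0752/1 → 4; chars 54.
Subsquare (5′×2.5′, letters a–x): 1.7397/0.0833333 → 20 → u, 0.0752/0.0416667 → 1 → b; chars ub.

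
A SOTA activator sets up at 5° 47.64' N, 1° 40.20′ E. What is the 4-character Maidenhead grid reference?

JJ05

Add 180° to longitude and 90° to latitude: 181.67, 95.79.
Field: lon ⌊181.67/20⌋ = 9 → J; lat ⌊95.79/10⌋ = 9 → J.
Square: lon ⌊1.67/2⌋ = 0; lat ⌊5.79/1⌋ = 5.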